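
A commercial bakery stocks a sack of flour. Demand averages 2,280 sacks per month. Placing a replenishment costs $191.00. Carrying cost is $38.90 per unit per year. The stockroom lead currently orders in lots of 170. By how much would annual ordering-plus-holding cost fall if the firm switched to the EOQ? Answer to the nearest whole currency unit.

Extra cost ≈ $13,883 per year

Annual demand D = 2,280 × 12 = 27,360.
EOQ = √(2DS/H) = √(2 × 27,360 × 191 / 38.9) ≈ 518.34.
Cost at Q* = (D/Q*)S + (Q*/2)H = √(2DSH) ≈ $20,163.44.
Cost at Q = 170: (27,360/170)×191 + (170/2)×38.9 = $30,739.76 + $3,306.50 = $34,046.26.
Excess = $34,046.26 − $20,163.44 = $13,882.83.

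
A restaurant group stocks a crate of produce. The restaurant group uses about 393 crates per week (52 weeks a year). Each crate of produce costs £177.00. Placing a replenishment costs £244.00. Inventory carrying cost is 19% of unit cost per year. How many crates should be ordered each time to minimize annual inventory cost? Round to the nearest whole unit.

Q* ≈ 545 crates

Annual demand D = 393 × 52 = 20,436.
Holding cost H = 0.19 × £177.00 = £33.6300 per unit per year.
EOQ = √(2DS / H) = √(2 × 20,436 × 244 / 33.63).
= √(9,972,768 / 33.63) = √296,543.8002 ≈ 544.558.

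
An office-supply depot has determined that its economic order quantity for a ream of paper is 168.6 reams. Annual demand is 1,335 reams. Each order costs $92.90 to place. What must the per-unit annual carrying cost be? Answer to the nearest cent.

The basic EOQ model gives Q* = √(2DS/H); rearrange for the unknown.
From Q* = √(2DS/H): H = 2DS / Q*² = 2 × 1,335 × 92.9 / 168.6² = 8.7259.

H ≈ $8.73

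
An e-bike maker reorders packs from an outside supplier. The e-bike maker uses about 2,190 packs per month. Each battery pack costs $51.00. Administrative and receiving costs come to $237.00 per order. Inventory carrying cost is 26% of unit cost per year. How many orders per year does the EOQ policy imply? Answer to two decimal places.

N ≈ 27.11 orders per year

Annual demand D = 2,190 × 12 = 26,280.
Holding cost H = 0.26 × $51.00 = $13.2600 per unit per year.
The optimal lot size = √(2DS/H) = √(2 × 26,280 × 237 / 13.26) ≈ 969.24.
Orders per year = D / Q* = 26,280 / 969.24 ≈ 27.114.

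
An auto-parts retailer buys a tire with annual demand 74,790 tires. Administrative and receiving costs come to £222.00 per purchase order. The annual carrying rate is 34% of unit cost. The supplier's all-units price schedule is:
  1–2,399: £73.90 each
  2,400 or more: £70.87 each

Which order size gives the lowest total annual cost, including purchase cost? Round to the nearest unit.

Q* ≈ 2,400 tires

Holding cost per unit per year at price C is H = 0.34·C.
Evaluate total cost at each tier's feasible EOQ or, if the EOQ is below the tier, at the tier's minimum quantity.
EOQ at £73.90 = 1149.6 (feasible in tier 1): TC = 74,790×£73.90 + (74,790/1149.6)×222 + (1149.6/2)×0.34×£73.90 = £5,555,866.17.
EOQ at £70.87 = 1173.9 < 2400, so use break Q=2400: TC = 74,790×£70.87 + (74,790/2400.0)×222 + (2400.0/2)×0.34×£70.87 = £5,336,200.34.
Lowest total cost is £5,336,200.34 at Q = 2400.0.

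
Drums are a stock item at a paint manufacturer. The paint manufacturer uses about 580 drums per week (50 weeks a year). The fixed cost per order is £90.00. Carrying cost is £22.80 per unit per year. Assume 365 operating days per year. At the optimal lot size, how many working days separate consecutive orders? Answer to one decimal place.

T ≈ 6.0 days

Annual demand D = 580 × 50 = 29,000.
EOQ = √(2DS/H) = √(2 × 29,000 × 90 / 22.8) ≈ 478.48.
Cycle time = Q*/D × 365 = 478.48 / 29,000 × 365 ≈ 6.022 days.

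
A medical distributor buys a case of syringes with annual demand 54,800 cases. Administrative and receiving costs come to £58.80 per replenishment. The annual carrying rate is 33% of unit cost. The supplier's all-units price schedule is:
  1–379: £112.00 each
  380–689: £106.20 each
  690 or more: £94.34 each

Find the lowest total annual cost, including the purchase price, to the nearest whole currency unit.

Holding cost per unit per year at price C is H = 0.33·C.
For each price level, check whether its EOQ is feasible; otherwise the best quantity at that price is the breakpoint.
Tier 1 (£112.00): EOQ = 417.6 exceeds tier's upper bound 379, so this tier is dominated.
EOQ at £106.20 = 428.8 (feasible in tier 2): TC = 54,800×£106.20 + (54,800/428.8)×58.8 + (428.8/2)×0.33×£106.20 = £5,834,788.41.
EOQ at £94.34 = 455.0 < 690, so use break Q=690: TC = 54,800×£94.34 + (54,800/690.0)×58.8 + (690.0/2)×0.33×£94.34 = £5,185,242.52.
Lowest total cost among the candidates is at Q = 690.0.

TC* ≈ £5,185,243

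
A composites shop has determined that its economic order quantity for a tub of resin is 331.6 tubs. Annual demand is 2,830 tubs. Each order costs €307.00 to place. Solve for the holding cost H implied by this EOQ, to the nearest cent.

H ≈ €15.80

Invert the EOQ relation Q*² = 2DS/H.
From Q* = √(2DS/H): H = 2DS / Q*² = 2 × 2,830 × 307 / 331.6² = 15.8025.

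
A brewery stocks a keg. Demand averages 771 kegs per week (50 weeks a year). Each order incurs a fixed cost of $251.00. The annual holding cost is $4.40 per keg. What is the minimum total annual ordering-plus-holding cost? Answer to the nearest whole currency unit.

Annual demand D = 771 × 50 = 38,550.
EOQ = √(2DS/H) = √(2 × 38,550 × 251 / 4.4) ≈ 2097.19.
At the optimum the two cost components are equal, so total cost = 2·(Q*/2)H = Q*·H.
Minimum total = √(2DSH) = √(2 × 38,550 × 251 × 4.4) ≈ 9227.635.

TC* ≈ $9,228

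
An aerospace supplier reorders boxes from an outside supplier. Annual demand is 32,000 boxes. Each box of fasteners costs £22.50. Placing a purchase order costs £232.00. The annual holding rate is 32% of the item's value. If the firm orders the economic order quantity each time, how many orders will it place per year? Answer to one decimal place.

Holding cost H = 0.32 × £22.50 = £7.2000 per unit per year.
EOQ = √(2DS/H) = √(2 × 32,000 × 232 / 7.2) ≈ 1436.04.
Orders per year = D / Q* = 32,000 / 1436.04 ≈ 22.283.

N ≈ 22.3 orders per year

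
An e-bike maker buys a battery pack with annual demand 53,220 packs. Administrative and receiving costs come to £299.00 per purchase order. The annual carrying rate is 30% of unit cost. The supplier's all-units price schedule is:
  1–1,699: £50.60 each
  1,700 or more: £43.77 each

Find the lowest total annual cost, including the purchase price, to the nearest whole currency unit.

Holding cost per unit per year at price C is H = 0.30·C.
Candidates are each tier's EOQ (if it falls in that tier) and each price-break quantity.
EOQ at £50.60 = 1447.9 (feasible in tier 1): TC = 53,220×£50.60 + (53,220/1447.9)×299 + (1447.9/2)×0.30×£50.60 = £2,714,911.81.
EOQ at £43.77 = 1556.8 < 1700, so use break Q=1700: TC = 53,220×£43.77 + (53,220/1700.0)×299 + (1700.0/2)×0.30×£43.77 = £2,349,961.21.
Lowest total cost among the candidates is at Q = 1700.0.

TC* ≈ £2,349,961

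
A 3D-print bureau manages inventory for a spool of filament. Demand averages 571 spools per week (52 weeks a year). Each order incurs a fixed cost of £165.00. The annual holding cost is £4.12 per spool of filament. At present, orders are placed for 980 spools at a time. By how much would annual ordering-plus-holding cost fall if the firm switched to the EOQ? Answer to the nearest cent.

Annual demand D = 571 × 52 = 29,692.
EOQ = √(2DS/H) = √(2 × 29,692 × 165 / 4.12) ≈ 1542.16.
Cost at Q* = (D/Q*)S + (Q*/2)H = √(2DSH) ≈ £6,353.68.
Cost at Q = 980: (29,692/980)×165 + (980/2)×4.12 = £4,999.16 + £2,018.80 = £7,017.96.
Excess = £7,017.96 − £6,353.68 = £664.28.

Extra cost ≈ £664.28 per year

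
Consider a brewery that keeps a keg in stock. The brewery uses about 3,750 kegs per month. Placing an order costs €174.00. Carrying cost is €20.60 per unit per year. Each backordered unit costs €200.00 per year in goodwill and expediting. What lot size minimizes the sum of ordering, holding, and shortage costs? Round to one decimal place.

Annual demand D = 3,750 × 12 = 45,000.
With planned backorders, Q* = √(2DS/H) · √((H+B)/B).
√(2DS/H) = √(2 × 45,000 × 174 / 20.6) = 871.891.
√((H+B)/B) = √((20.6+200)/200) = 1.0502.
Q* ≈ 915.693.

Q* ≈ 915.7 kegs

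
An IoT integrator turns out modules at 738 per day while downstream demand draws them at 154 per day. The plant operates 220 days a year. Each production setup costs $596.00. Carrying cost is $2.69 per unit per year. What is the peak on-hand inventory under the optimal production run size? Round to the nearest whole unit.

Annual demand D = 154 × 220 = 33,880.
Production build-up factor (1 − d/p) = 1 − 154/738 = 0.7913.
Q* = √(2DS / (H(1 − d/p))) = √(2 × 33,880 × 596 / (2.69 × 0.7913)).
= √(40,384,960 / 2.1287) ≈ 4355.675.
Maximum inventory = Q*(1 − d/p) = 4355.675 × 0.7913 ≈ 3446.767.

I_max ≈ 3,447 modules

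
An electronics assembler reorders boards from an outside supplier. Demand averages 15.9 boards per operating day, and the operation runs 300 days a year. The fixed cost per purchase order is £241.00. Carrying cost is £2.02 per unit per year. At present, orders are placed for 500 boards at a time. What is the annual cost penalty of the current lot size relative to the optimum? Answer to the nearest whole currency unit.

Annual demand D = 15.9 × 300 = 4,770.
EOQ = √(2DS/H) = √(2 × 4,770 × 241 / 2.02) ≈ 1066.86.
Cost at Q* = (D/Q*)S + (Q*/2)H = √(2DSH) ≈ £2,155.06.
Cost at Q = 500: (4,770/500)×241 + (500/2)×2.02 = £2,299.14 + £505.00 = £2,804.14.
Excess = £2,804.14 − £2,155.06 = £649.08.

Extra cost ≈ £649 per year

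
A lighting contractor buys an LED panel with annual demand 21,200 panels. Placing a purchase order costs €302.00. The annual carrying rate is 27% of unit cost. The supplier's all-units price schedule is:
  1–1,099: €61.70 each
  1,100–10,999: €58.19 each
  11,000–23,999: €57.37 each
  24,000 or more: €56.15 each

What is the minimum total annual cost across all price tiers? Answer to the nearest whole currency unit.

TC* ≈ €1,248,090

Holding cost per unit per year at price C is H = 0.27·C.
Evaluate total cost at each tier's feasible EOQ or, if the EOQ is below the tier, at the tier's minimum quantity.
EOQ at €61.70 = 876.7 (feasible in tier 1): TC = 21,200×€61.70 + (21,200/876.7)×302 + (876.7/2)×0.27×€61.70 = €1,322,645.31.
EOQ at €58.19 = 902.8 < 1100, so use break Q=1100: TC = 21,200×€58.19 + (21,200/1100.0)×302 + (1100.0/2)×0.27×€58.19 = €1,248,089.58.
EOQ at €57.37 = 909.2 < 11000, so use break Q=11000: TC = 21,200×€57.37 + (21,200/11000.0)×302 + (11000.0/2)×0.27×€57.37 = €1,302,020.49.
EOQ at €56.15 = 919.0 < 24000, so use break Q=24000: TC = 21,200×€56.15 + (21,200/24000.0)×302 + (24000.0/2)×0.27×€56.15 = €1,372,572.77.
Lowest total cost among the candidates is at Q = 1100.0.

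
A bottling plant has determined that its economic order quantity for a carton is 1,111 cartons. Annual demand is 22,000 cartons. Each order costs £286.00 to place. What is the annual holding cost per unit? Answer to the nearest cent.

H ≈ £10.20

Invert the EOQ relation Q*² = 2DS/H.
From Q* = √(2DS/H): H = 2DS / Q*² = 2 × 22,000 × 286 / 1,111² = 10.1951.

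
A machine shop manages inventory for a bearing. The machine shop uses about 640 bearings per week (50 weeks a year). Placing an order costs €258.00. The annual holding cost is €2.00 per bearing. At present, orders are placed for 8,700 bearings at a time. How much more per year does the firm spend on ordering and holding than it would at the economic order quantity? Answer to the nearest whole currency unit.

Extra cost ≈ €3,902 per year

Annual demand D = 640 × 50 = 32,000.
EOQ = √(2DS/H) = √(2 × 32,000 × 258 / 2) ≈ 2873.33.
Cost at Q* = (D/Q*)S + (Q*/2)H = √(2DSH) ≈ €5,746.65.
Cost at Q = 8,700: (32,000/8,700)×258 + (8,700/2)×2 = €948.97 + €8,700.00 = €9,648.97.
Excess = €9,648.97 − €5,746.65 = €3,902.31.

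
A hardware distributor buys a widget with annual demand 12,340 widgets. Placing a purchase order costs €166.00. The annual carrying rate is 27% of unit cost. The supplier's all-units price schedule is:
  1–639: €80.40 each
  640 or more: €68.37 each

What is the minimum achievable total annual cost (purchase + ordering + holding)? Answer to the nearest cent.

Holding cost per unit per year at price C is H = 0.27·C.
Candidates are each tier's EOQ (if it falls in that tier) and each price-break quantity.
EOQ at €80.40 = 434.4 (feasible in tier 1): TC = 12,340×€80.40 + (12,340/434.4)×166 + (434.4/2)×0.27×€80.40 = €1,001,566.54.
EOQ at €68.37 = 471.1 < 640, so use break Q=640: TC = 12,340×€68.37 + (12,340/640.0)×166 + (640.0/2)×0.27×€68.37 = €852,793.66.
Lowest total cost among the candidates is at Q = 640.0.

TC* ≈ €852,793.66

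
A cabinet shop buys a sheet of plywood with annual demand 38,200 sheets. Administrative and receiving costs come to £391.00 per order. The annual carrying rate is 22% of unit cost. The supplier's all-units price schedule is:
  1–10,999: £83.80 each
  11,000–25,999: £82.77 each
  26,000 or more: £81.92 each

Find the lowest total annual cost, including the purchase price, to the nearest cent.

Holding cost per unit per year at price C is H = 0.22·C.
Candidates are each tier's EOQ (if it falls in that tier) and each price-break quantity.
EOQ at £83.80 = 1272.9 (feasible in tier 1): TC = 38,200×£83.80 + (38,200/1272.9)×391 + (1272.9/2)×0.22×£83.80 = £3,224,627.59.
EOQ at £82.77 = 1280.8 < 11000, so use break Q=11000: TC = 38,200×£82.77 + (38,200/11000.0)×391 + (11000.0/2)×0.22×£82.77 = £3,263,323.54.
EOQ at £81.92 = 1287.4 < 26000, so use break Q=26000: TC = 38,200×£81.92 + (38,200/26000.0)×391 + (26000.0/2)×0.22×£81.92 = £3,364,209.67.
Lowest total cost among the candidates is at Q = 1272.9.

TC* ≈ £3,224,627.59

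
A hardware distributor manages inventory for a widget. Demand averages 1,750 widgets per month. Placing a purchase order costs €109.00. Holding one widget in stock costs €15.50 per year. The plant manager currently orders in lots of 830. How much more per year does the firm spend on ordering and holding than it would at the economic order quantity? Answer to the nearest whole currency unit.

Extra cost ≈ €767 per year

Annual demand D = 1,750 × 12 = 21,000.
EOQ = √(2DS/H) = √(2 × 21,000 × 109 / 15.5) ≈ 543.47.
Cost at Q* = (D/Q*)S + (Q*/2)H = √(2DSH) ≈ €8,423.72.
Cost at Q = 830: (21,000/830)×109 + (830/2)×15.5 = €2,757.83 + €6,432.50 = €9,190.33.
Excess = €9,190.33 − €8,423.72 = €766.61.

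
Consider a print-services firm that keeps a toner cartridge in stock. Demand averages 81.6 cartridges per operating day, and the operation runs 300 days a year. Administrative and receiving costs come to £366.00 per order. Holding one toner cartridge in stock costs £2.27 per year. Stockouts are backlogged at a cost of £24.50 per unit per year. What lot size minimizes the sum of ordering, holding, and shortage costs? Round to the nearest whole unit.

Annual demand D = 81.6 × 300 = 24,480.
With planned backorders, Q* = √(2DS/H) · √((H+B)/B).
√(2DS/H) = √(2 × 24,480 × 366 / 2.27) = 2809.625.
√((H+B)/B) = √((2.27+24.5)/24.5) = 1.0453.
Q* ≈ 2936.902.

Q* ≈ 2,937 cartridges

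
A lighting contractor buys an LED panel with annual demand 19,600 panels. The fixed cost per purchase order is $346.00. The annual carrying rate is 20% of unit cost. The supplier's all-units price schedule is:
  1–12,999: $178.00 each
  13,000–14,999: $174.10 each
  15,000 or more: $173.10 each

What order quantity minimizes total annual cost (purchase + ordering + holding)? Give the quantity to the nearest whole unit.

Holding cost per unit per year at price C is H = 0.20·C.
Candidates are each tier's EOQ (if it falls in that tier) and each price-break quantity.
EOQ at $178.00 = 617.2 (feasible in tier 1): TC = 19,600×$178.00 + (19,600/617.2)×346 + (617.2/2)×0.20×$178.00 = $3,510,773.85.
EOQ at $174.10 = 624.1 < 13000, so use break Q=13000: TC = 19,600×$174.10 + (19,600/13000.0)×346 + (13000.0/2)×0.20×$174.10 = $3,639,211.66.
EOQ at $173.10 = 625.9 < 15000, so use break Q=15000: TC = 19,600×$173.10 + (19,600/15000.0)×346 + (15000.0/2)×0.20×$173.10 = $3,652,862.11.
Lowest total cost is $3,510,773.85 at Q = 617.2.

Q* ≈ 617 panels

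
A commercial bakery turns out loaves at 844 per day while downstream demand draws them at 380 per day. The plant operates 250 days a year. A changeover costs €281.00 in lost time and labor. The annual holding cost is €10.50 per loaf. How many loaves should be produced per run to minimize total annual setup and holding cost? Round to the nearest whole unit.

Q* ≈ 3,041 loaves

Annual demand D = 380 × 250 = 95,000.
Production build-up factor (1 − d/p) = 1 − 380/844 = 0.5498.
Q* = √(2DS / (H(1 − d/p))) = √(2 × 95,000 × 281 / (10.5 × 0.5498)).
= √(53,390,000 / 5.7725) ≈ 3041.218.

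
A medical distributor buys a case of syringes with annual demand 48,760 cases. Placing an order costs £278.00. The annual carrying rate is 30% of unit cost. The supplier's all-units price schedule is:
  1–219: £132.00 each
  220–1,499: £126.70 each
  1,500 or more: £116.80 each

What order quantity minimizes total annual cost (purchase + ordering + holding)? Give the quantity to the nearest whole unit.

Holding cost per unit per year at price C is H = 0.30·C.
For each price level, check whether its EOQ is feasible; otherwise the best quantity at that price is the breakpoint.
Tier 1 (£132.00): EOQ = 827.4 exceeds tier's upper bound 219, so this tier is dominated.
EOQ at £126.70 = 844.5 (feasible in tier 2): TC = 48,760×£126.70 + (48,760/844.5)×278 + (844.5/2)×0.30×£126.70 = £6,209,992.97.
EOQ at £116.80 = 879.6 < 1500, so use break Q=1500: TC = 48,760×£116.80 + (48,760/1500.0)×278 + (1500.0/2)×0.30×£116.80 = £5,730,484.85.
Lowest total cost is £5,730,484.85 at Q = 1500.0.

Q* ≈ 1,500 cases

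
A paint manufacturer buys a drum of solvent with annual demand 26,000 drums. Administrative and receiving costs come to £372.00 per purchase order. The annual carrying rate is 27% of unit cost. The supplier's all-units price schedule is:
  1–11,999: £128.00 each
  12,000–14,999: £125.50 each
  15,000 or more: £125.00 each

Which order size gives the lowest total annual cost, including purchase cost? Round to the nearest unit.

Q* ≈ 748 drums

Holding cost per unit per year at price C is H = 0.27·C.
Candidates are each tier's EOQ (if it falls in that tier) and each price-break quantity.
EOQ at £128.00 = 748.1 (feasible in tier 1): TC = 26,000×£128.00 + (26,000/748.1)×372 + (748.1/2)×0.27×£128.00 = £3,353,855.92.
EOQ at £125.50 = 755.6 < 12000, so use break Q=12000: TC = 26,000×£125.50 + (26,000/12000.0)×372 + (12000.0/2)×0.27×£125.50 = £3,467,116.00.
EOQ at £125.00 = 757.1 < 15000, so use break Q=15000: TC = 26,000×£125.00 + (26,000/15000.0)×372 + (15000.0/2)×0.27×£125.00 = £3,503,769.80.
Lowest total cost is £3,353,855.92 at Q = 748.1.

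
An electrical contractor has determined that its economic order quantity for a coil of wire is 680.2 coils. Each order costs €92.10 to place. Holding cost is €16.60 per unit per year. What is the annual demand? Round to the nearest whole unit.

Invert the EOQ relation Q*² = 2DS/H.
From Q* = √(2DS/H): D = Q*²H / (2S) = 680.2² × 16.6 / (2 × 92.1) = 41695.743.

D ≈ 41,696 coils per year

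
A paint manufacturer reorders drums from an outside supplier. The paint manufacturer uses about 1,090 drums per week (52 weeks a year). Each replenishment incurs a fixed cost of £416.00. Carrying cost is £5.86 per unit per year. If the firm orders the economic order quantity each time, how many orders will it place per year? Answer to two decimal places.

N ≈ 19.98 orders per year

Annual demand D = 1,090 × 52 = 56,680.
The optimal lot size = √(2DS/H) = √(2 × 56,680 × 416 / 5.86) ≈ 2836.79.
Orders per year = D / Q* = 56,680 / 2836.79 ≈ 19.980.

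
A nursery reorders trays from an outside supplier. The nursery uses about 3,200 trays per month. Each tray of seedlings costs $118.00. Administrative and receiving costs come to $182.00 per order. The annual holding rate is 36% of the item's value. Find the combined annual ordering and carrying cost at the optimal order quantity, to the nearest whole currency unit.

TC* ≈ $24,367

Annual demand D = 3,200 × 12 = 38,400.
Holding cost H = 0.36 × $118.00 = $42.4800 per unit per year.
The optimal lot size = √(2DS/H) = √(2 × 38,400 × 182 / 42.48) ≈ 573.62.
At Q*, ordering cost (D/Q*)S equals holding cost (Q*/2)H, each = √(DSH/2).
Minimum total = √(2DSH) = √(2 × 38,400 × 182 × 42.48) ≈ 24367.364.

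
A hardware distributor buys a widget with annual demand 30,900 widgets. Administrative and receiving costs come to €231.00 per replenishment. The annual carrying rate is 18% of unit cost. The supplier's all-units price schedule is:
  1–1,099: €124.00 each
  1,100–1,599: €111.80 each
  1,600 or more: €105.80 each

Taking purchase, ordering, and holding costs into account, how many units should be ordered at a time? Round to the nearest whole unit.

Holding cost per unit per year at price C is H = 0.18·C.
Evaluate total cost at each tier's feasible EOQ or, if the EOQ is below the tier, at the tier's minimum quantity.
EOQ at €124.00 = 799.7 (feasible in tier 1): TC = 30,900×€124.00 + (30,900/799.7)×231 + (799.7/2)×0.18×€124.00 = €3,849,450.37.
EOQ at €111.80 = 842.3 < 1100, so use break Q=1100: TC = 30,900×€111.80 + (30,900/1100.0)×231 + (1100.0/2)×0.18×€111.80 = €3,472,177.20.
EOQ at €105.80 = 865.8 < 1600, so use break Q=1600: TC = 30,900×€105.80 + (30,900/1600.0)×231 + (1600.0/2)×0.18×€105.80 = €3,288,916.39.
Lowest total cost is €3,288,916.39 at Q = 1600.0.

Q* ≈ 1,600 widgets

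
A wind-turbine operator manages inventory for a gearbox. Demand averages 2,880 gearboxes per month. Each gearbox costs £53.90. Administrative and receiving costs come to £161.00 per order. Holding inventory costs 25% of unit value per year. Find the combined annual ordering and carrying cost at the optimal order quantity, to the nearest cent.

TC* ≈ £12,245.58

Annual demand D = 2,880 × 12 = 34,560.
Holding cost H = 0.25 × £53.90 = £13.4750 per unit per year.
Q* = √(2DS/H) = √(2 × 34,560 × 161 / 13.475) ≈ 908.76.
At the optimum the two cost components are equal, so total cost = 2·(Q*/2)H = Q*·H.
Minimum total = √(2DSH) = √(2 × 34,560 × 161 × 13.475) ≈ 12245.575.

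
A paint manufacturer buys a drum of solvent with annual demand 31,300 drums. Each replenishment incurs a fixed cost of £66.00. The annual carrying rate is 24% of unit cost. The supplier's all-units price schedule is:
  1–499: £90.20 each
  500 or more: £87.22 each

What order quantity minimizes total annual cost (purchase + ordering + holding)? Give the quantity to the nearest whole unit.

Q* ≈ 500 drums

Holding cost per unit per year at price C is H = 0.24·C.
Candidates are each tier's EOQ (if it falls in that tier) and each price-break quantity.
EOQ at £90.20 = 436.9 (feasible in tier 1): TC = 31,300×£90.20 + (31,300/436.9)×66 + (436.9/2)×0.24×£90.20 = £2,832,717.32.
EOQ at £87.22 = 444.3 < 500, so use break Q=500: TC = 31,300×£87.22 + (31,300/500.0)×66 + (500.0/2)×0.24×£87.22 = £2,739,350.80.
Lowest total cost is £2,739,350.80 at Q = 500.0.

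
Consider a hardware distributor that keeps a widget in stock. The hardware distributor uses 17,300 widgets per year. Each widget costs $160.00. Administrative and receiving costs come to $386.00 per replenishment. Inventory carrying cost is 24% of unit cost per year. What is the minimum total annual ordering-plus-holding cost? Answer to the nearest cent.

Holding cost H = 0.24 × $160.00 = $38.4000 per unit per year.
The optimal lot size = √(2DS/H) = √(2 × 17,300 × 386 / 38.4) ≈ 589.75.
At the optimum the two cost components are equal, so total cost = 2·(Q*/2)H = Q*·H.
Minimum total = √(2DSH) = √(2 × 17,300 × 386 × 38.4) ≈ 22646.303.

TC* ≈ $22,646.30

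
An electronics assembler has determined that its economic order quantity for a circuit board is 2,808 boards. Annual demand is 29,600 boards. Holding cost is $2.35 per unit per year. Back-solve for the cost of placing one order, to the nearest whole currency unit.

Invert the EOQ relation Q*² = 2DS/H.
From Q* = √(2DS/H): S = Q*²H / (2D) = 2,808² × 2.35 / (2 × 29,600) = 312.9971.

S ≈ $313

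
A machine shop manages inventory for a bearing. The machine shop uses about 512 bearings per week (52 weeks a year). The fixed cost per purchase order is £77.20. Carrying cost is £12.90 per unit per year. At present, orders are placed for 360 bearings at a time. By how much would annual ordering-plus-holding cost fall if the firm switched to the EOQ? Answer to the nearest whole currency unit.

Extra cost ≈ £749 per year

Annual demand D = 512 × 52 = 26,624.
EOQ = √(2DS/H) = √(2 × 26,624 × 77.2 / 12.9) ≈ 564.50.
Cost at Q* = (D/Q*)S + (Q*/2)H = √(2DSH) ≈ £7,282.08.
Cost at Q = 360: (26,624/360)×77.2 + (360/2)×12.9 = £5,709.37 + £2,322.00 = £8,031.37.
Excess = £8,031.37 − £7,282.08 = £749.29.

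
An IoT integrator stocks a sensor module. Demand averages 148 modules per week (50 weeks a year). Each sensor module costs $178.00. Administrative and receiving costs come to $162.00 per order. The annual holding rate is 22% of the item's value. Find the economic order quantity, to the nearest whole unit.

Q* ≈ 247 modules

Annual demand D = 148 × 50 = 7,400.
Holding cost H = 0.22 × $178.00 = $39.1600 per unit per year.
EOQ = √(2DS / H) = √(2 × 7,400 × 162 / 39.16).
= √(2,397,600 / 39.16) = √61,225.7406 ≈ 247.438.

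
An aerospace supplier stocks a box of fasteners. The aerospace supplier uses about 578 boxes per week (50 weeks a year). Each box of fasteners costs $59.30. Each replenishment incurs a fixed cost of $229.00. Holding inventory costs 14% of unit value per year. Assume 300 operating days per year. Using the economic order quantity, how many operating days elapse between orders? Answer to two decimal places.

Annual demand D = 578 × 50 = 28,900.
Holding cost H = 0.14 × $59.30 = $8.3020 per unit per year.
Q* = √(2DS/H) = √(2 × 28,900 × 229 / 8.302) ≈ 1262.67.
Cycle time = Q*/D × 300 = 1262.67 / 28,900 × 300 ≈ 13.107 days.

T ≈ 13.11 days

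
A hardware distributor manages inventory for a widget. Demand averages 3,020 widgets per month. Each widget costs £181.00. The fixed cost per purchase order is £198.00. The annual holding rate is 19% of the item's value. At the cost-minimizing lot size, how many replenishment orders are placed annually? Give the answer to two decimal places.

N ≈ 56.10 orders per year

Annual demand D = 3,020 × 12 = 36,240.
Holding cost H = 0.19 × £181.00 = £34.3900 per unit per year.
Q* = √(2DS/H) = √(2 × 36,240 × 198 / 34.39) ≈ 645.99.
Orders per year = D / Q* = 36,240 / 645.99 ≈ 56.100.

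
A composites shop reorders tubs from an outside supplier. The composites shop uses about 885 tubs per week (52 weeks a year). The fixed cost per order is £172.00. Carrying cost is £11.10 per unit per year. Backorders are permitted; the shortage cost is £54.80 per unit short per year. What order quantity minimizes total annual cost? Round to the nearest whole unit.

Q* ≈ 1,310 tubs

Annual demand D = 885 × 52 = 46,020.
With planned backorders, Q* = √(2DS/H) · √((H+B)/B).
√(2DS/H) = √(2 × 46,020 × 172 / 11.1) = 1194.238.
√((H+B)/B) = √((11.1+54.8)/54.8) = 1.0966.
Q* ≈ 1309.614.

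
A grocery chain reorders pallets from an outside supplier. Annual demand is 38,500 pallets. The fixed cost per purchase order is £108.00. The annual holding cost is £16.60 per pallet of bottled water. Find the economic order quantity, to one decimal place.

EOQ = √(2DS / H) = √(2 × 38,500 × 108 / 16.6).
= √(8,316,000 / 16.6) = √500,963.8554 ≈ 707.788.

Q* ≈ 707.8 pallets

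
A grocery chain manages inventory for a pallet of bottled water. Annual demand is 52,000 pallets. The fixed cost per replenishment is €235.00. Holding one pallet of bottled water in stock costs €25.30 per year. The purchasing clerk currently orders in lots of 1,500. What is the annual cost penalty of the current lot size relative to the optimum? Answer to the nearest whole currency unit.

Extra cost ≈ €2,255 per year

EOQ = √(2DS/H) = √(2 × 52,000 × 235 / 25.3) ≈ 982.86.
Cost at Q* = (D/Q*)S + (Q*/2)H = √(2DSH) ≈ €24,866.28.
Cost at Q = 1,500: (52,000/1,500)×235 + (1,500/2)×25.3 = €8,146.67 + €18,975.00 = €27,121.67.
Excess = €27,121.67 − €24,866.28 = €2,255.38.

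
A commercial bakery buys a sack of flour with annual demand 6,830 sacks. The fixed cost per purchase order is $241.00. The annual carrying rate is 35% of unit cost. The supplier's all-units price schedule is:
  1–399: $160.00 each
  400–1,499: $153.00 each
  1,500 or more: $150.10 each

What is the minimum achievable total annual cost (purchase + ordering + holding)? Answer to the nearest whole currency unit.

TC* ≈ $1,059,815

Holding cost per unit per year at price C is H = 0.35·C.
Candidates are each tier's EOQ (if it falls in that tier) and each price-break quantity.
EOQ at $160.00 = 242.5 (feasible in tier 1): TC = 6,830×$160.00 + (6,830/242.5)×241 + (242.5/2)×0.35×$160.00 = $1,106,377.75.
EOQ at $153.00 = 247.9 < 400, so use break Q=400: TC = 6,830×$153.00 + (6,830/400.0)×241 + (400.0/2)×0.35×$153.00 = $1,059,815.07.
EOQ at $150.10 = 250.3 < 1500, so use break Q=1500: TC = 6,830×$150.10 + (6,830/1500.0)×241 + (1500.0/2)×0.35×$150.10 = $1,065,681.60.
Lowest total cost among the candidates is at Q = 400.0.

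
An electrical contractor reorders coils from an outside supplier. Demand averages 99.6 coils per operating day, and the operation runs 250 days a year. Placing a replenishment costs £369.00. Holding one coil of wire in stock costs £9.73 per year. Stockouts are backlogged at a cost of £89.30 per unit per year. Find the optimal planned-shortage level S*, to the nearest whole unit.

S* ≈ 142 coils

Annual demand D = 99.6 × 250 = 24,900.
With planned backorders, Q* = √(2DS/H) · √((H+B)/B).
√(2DS/H) = √(2 × 24,900 × 369 / 9.73) = 1374.268.
√((H+B)/B) = √((9.73+89.3)/89.3) = 1.0531.
Q* ≈ 1447.202.
S* = Q* · H/(H+B) = 1447.202 × 9.73/99.03 ≈ 142.192.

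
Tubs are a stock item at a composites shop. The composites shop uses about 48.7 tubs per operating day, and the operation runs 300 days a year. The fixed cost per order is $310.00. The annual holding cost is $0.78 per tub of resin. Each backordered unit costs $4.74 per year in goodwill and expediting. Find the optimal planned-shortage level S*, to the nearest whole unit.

S* ≈ 520 tubs

Annual demand D = 48.7 × 300 = 14,610.
With planned backorders, Q* = √(2DS/H) · √((H+B)/B).
√(2DS/H) = √(2 × 14,610 × 310 / 0.78) = 3407.796.
√((H+B)/B) = √((0.78+4.74)/4.74) = 1.0791.
Q* ≈ 3677.511.
S* = Q* · H/(H+B) = 3677.511 × 0.78/5.52 ≈ 519.648.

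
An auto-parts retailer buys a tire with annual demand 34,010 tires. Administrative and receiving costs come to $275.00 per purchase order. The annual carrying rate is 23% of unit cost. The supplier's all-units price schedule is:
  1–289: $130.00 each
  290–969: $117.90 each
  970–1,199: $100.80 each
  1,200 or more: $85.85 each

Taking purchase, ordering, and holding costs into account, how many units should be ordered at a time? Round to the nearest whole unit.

Holding cost per unit per year at price C is H = 0.23·C.
Evaluate total cost at each tier's feasible EOQ or, if the EOQ is below the tier, at the tier's minimum quantity.
Tier 1 ($130.00): EOQ = 791.0 exceeds tier's upper bound 289, so this tier is dominated.
EOQ at $117.90 = 830.5 (feasible in tier 2): TC = 34,010×$117.90 + (34,010/830.5)×275 + (830.5/2)×0.23×$117.90 = $4,032,300.92.
EOQ at $100.80 = 898.2 < 970, so use break Q=970: TC = 34,010×$100.80 + (34,010/970.0)×275 + (970.0/2)×0.23×$100.80 = $3,449,094.25.
EOQ at $85.85 = 973.3 < 1200, so use break Q=1200: TC = 34,010×$85.85 + (34,010/1200.0)×275 + (1200.0/2)×0.23×$85.85 = $2,939,399.76.
Lowest total cost is $2,939,399.76 at Q = 1200.0.

Q* ≈ 1,200 tires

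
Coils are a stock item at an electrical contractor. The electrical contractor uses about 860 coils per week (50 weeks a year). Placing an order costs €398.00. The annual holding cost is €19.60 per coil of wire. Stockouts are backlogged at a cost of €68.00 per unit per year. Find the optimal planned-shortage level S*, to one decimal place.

S* ≈ 335.6 coils

Annual demand D = 860 × 50 = 43,000.
With planned backorders, Q* = √(2DS/H) · √((H+B)/B).
√(2DS/H) = √(2 × 43,000 × 398 / 19.6) = 1321.486.
√((H+B)/B) = √((19.6+68)/68) = 1.1350.
Q* ≈ 1499.893.
S* = Q* · H/(H+B) = 1499.893 × 19.6/87.6 ≈ 335.593.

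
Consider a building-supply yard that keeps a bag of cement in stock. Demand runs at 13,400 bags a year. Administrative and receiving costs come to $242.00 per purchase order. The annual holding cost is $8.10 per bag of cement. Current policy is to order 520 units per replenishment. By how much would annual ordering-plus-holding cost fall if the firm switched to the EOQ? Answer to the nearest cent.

Extra cost ≈ $1,094.16 per year

EOQ = √(2DS/H) = √(2 × 13,400 × 242 / 8.1) ≈ 894.81.
Cost at Q* = (D/Q*)S + (Q*/2)H = √(2DSH) ≈ $7,247.99.
Cost at Q = 520: (13,400/520)×242 + (520/2)×8.1 = $6,236.15 + $2,106.00 = $8,342.15.
Excess = $8,342.15 − $7,247.99 = $1,094.16.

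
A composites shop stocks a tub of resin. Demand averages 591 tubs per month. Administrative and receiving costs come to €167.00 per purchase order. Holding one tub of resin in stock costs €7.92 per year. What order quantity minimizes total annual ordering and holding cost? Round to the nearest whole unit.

Annual demand D = 591 × 12 = 7,092.
EOQ = √(2DS / H) = √(2 × 7,092 × 167 / 7.92).
= √(2,368,728 / 7.92) = √299,081.8182 ≈ 546.884.

Q* ≈ 547 tubs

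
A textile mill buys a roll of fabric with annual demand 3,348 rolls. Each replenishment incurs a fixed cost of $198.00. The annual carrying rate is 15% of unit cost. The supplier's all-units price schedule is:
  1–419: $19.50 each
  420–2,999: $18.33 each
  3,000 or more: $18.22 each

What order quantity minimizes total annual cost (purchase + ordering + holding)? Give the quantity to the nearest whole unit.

Q* ≈ 694 rolls

Holding cost per unit per year at price C is H = 0.15·C.
Candidates are each tier's EOQ (if it falls in that tier) and each price-break quantity.
Tier 1 ($19.50): EOQ = 673.3 exceeds tier's upper bound 419, so this tier is dominated.
EOQ at $18.33 = 694.4 (feasible in tier 2): TC = 3,348×$18.33 + (3,348/694.4)×198 + (694.4/2)×0.15×$18.33 = $63,278.11.
EOQ at $18.22 = 696.5 < 3000, so use break Q=3000: TC = 3,348×$18.22 + (3,348/3000.0)×198 + (3000.0/2)×0.15×$18.22 = $65,321.03.
Lowest total cost is $63,278.11 at Q = 694.4.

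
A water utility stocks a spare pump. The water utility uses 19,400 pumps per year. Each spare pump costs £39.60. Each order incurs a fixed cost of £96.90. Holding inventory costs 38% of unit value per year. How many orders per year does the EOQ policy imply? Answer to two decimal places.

Holding cost H = 0.38 × £39.60 = £15.0480 per unit per year.
EOQ = √(2DS/H) = √(2 × 19,400 × 96.9 / 15.048) ≈ 499.85.
Orders per year = D / Q* = 19,400 / 499.85 ≈ 38.812.

N ≈ 38.81 orders per year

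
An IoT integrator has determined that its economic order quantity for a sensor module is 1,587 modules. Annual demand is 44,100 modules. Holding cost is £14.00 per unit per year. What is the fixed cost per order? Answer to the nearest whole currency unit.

Squaring Q* = √(2DS/H) gives Q*² = 2DS/H.
From Q* = √(2DS/H): S = Q*²H / (2D) = 1,587² × 14 / (2 × 44,100) = 399.7729.

S ≈ £400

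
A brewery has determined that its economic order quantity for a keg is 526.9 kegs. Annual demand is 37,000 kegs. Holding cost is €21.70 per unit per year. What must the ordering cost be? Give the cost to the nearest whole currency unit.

Invert the EOQ relation Q*² = 2DS/H.
From Q* = √(2DS/H): S = Q*²H / (2D) = 526.9² × 21.7 / (2 × 37,000) = 81.4112.

S ≈ €81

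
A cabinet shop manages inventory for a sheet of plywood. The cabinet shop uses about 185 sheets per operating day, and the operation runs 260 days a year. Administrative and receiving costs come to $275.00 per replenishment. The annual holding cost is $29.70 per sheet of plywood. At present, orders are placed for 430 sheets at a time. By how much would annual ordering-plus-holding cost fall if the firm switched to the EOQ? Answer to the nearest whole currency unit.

Extra cost ≈ $9,117 per year

Annual demand D = 185 × 260 = 48,100.
EOQ = √(2DS/H) = √(2 × 48,100 × 275 / 29.7) ≈ 943.79.
Cost at Q* = (D/Q*)S + (Q*/2)H = √(2DSH) ≈ $28,030.58.
Cost at Q = 430: (48,100/430)×275 + (430/2)×29.7 = $30,761.63 + $6,385.50 = $37,147.13.
Excess = $37,147.13 − $28,030.58 = $9,116.55.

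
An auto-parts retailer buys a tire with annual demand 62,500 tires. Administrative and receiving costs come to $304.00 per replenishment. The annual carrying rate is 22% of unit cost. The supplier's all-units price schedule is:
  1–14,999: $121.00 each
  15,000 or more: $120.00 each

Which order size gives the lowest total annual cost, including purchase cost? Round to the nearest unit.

Q* ≈ 1,195 tires

Holding cost per unit per year at price C is H = 0.22·C.
Candidates are each tier's EOQ (if it falls in that tier) and each price-break quantity.
EOQ at $121.00 = 1194.8 (feasible in tier 1): TC = 62,500×$121.00 + (62,500/1194.8)×304 + (1194.8/2)×0.22×$121.00 = $7,594,305.03.
EOQ at $120.00 = 1199.7 < 15000, so use break Q=15000: TC = 62,500×$120.00 + (62,500/15000.0)×304 + (15000.0/2)×0.22×$120.00 = $7,699,266.67.
Lowest total cost is $7,594,305.03 at Q = 1194.8.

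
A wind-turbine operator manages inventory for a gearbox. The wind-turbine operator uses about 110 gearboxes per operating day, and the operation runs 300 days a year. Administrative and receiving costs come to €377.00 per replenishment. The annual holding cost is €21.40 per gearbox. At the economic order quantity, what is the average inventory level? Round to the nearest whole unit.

Average inventory ≈ 539 gearboxes

Annual demand D = 110 × 300 = 33,000.
Q* = √(2DS/H) = √(2 × 33,000 × 377 / 21.4) ≈ 1078.29.
Average inventory = Q*/2 ≈ 1078.29 / 2 = 539.145.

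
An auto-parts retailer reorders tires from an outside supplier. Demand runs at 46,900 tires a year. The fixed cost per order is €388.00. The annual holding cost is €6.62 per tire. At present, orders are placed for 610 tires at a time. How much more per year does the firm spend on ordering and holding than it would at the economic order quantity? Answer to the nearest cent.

EOQ = √(2DS/H) = √(2 × 46,900 × 388 / 6.62) ≈ 2344.71.
Cost at Q* = (D/Q*)S + (Q*/2)H = √(2DSH) ≈ €15,521.95.
Cost at Q = 610: (46,900/610)×388 + (610/2)×6.62 = €29,831.48 + €2,019.10 = €31,850.58.
Excess = €31,850.58 − €15,521.95 = €16,328.63.

Extra cost ≈ €16,328.63 per year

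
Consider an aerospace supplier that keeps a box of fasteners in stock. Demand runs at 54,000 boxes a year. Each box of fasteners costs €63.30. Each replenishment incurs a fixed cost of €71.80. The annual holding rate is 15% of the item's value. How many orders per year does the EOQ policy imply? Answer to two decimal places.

N ≈ 59.75 orders per year

Holding cost H = 0.15 × €63.30 = €9.4950 per unit per year.
Q* = √(2DS/H) = √(2 × 54,000 × 71.8 / 9.495) ≈ 903.70.
Orders per year = D / Q* = 54,000 / 903.70 ≈ 59.754.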